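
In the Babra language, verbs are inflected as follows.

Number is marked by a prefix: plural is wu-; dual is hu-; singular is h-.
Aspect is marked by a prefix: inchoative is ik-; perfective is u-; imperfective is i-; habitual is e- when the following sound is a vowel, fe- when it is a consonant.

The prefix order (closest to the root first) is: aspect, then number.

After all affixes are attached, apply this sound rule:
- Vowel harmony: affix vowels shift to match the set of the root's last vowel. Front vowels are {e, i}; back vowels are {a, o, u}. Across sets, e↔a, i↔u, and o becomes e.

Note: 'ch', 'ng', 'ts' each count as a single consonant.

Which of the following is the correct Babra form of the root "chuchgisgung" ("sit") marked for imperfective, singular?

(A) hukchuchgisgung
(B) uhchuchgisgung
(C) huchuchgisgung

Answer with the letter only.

Attach aspect imperfective i- → ichuchgisgung.
Attach number singular h- → hichuchgisgung.
Apply vowel harmony: hichuchgisgung → huchuchgisgung.
So the correct form is huchuchgisgung, option (C).
(B) uhchuchgisgung is wrong: it has the affixes in the wrong order.
(A) hukchuchgisgung is wrong: it uses inchoative instead of imperfective for aspect.

C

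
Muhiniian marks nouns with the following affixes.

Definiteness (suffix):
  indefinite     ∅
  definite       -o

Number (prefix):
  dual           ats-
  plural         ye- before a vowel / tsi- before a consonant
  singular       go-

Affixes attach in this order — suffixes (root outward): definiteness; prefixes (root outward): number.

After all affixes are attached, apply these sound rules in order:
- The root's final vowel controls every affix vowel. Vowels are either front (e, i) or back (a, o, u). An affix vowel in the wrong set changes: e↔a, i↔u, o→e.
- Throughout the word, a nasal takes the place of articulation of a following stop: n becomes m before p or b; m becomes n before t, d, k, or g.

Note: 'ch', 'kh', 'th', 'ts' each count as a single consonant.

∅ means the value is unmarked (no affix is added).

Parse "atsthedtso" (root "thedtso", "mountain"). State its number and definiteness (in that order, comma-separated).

Segment: ats-thedtso.
number: ats- → dual.
definiteness: ∅ → indefinite.

dual, indefinite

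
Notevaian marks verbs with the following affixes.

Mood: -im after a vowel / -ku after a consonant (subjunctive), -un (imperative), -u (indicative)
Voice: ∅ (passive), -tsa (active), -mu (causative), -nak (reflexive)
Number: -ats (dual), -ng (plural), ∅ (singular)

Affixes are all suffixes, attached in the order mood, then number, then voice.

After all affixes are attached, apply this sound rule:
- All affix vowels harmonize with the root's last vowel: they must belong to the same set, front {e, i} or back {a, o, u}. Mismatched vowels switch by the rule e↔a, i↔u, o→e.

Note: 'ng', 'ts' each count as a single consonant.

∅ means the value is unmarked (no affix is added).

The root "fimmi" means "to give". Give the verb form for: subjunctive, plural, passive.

Attach mood subjunctive -im (after vowel 'i') → fimmiim.
Attach number plural -ng → fimmiimng.
voice = passive: zero marking, form stays fimmiimng.
Vowel harmony: no change.

fimmiimng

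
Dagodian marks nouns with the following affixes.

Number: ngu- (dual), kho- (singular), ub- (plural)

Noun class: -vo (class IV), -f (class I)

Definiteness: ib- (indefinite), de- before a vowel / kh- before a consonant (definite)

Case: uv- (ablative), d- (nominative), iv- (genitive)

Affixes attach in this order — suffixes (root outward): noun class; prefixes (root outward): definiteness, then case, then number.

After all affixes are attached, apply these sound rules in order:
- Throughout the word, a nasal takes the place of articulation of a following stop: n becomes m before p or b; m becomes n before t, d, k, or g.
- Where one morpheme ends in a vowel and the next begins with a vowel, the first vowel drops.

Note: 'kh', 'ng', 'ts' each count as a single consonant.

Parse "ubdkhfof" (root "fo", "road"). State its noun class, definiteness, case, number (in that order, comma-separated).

Segment: ub-d-kh-fo-f.
noun class: -f → class I.
definiteness: de/kh- → definite.
case: d- → nominative.
number: ub- → plural.

class I, definite, nominative, plural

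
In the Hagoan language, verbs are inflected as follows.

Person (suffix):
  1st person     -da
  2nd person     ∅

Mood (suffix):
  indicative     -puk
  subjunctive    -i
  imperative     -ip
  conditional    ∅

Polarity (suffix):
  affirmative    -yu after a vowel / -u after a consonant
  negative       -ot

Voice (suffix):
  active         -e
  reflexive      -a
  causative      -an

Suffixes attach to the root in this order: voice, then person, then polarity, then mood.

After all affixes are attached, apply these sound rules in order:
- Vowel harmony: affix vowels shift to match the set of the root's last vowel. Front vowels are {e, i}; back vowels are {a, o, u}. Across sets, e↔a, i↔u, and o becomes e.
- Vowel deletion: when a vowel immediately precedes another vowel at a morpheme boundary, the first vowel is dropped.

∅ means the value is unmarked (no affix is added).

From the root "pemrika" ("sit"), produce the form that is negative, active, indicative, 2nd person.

pemrikotpuk

Attach voice active -e → pemrikae.
person = 2nd person: zero marking, form stays pemrikae.
Attach polarity negative -ot → pemrikaeot.
Attach mood indicative -puk → pemrikaeotpuk.
Apply vowel harmony: pemrikaeotpuk → pemrikaaotpuk.
Apply vowel deletion: pemrikaaotpuk → pemrikotpuk.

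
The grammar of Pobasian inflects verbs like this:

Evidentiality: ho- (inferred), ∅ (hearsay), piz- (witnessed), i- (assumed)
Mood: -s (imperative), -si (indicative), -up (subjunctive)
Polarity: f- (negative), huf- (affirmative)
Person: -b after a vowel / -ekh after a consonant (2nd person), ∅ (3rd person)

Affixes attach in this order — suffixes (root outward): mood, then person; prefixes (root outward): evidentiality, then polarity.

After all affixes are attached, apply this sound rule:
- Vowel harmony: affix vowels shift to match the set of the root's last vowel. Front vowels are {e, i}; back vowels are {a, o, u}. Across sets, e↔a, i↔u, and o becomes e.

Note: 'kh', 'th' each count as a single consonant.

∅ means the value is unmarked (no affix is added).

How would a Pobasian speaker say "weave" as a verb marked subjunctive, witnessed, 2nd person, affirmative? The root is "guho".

hufpuzguhoupakh

Attach evidentiality witnessed piz- → pizguho.
Attach mood subjunctive -up → pizguhoup.
Attach polarity affirmative huf- → hufpizguhoup.
Attach person 2nd person -ekh (after consonant 'p') → hufpizguhoupekh.
Apply vowel harmony: hufpizguhoupekh → hufpuzguhoupakh.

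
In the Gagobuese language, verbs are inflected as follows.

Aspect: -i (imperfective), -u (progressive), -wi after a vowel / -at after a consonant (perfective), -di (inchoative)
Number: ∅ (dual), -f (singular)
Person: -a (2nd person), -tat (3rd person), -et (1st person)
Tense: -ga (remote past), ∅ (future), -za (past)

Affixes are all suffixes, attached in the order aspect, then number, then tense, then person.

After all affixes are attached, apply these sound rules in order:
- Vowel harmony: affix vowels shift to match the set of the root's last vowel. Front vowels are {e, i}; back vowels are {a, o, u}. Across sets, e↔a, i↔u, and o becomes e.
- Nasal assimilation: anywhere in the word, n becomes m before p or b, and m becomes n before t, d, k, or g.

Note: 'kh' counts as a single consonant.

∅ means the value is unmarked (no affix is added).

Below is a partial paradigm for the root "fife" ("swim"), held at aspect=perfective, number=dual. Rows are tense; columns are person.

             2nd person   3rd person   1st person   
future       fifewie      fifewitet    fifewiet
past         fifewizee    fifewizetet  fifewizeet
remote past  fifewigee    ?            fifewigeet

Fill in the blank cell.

fifewigetet

Attach aspect perfective -wi (after vowel 'e') → fifewi.
number = dual: zero marking, form stays fifewi.
Attach tense remote past -ga → fifewiga.
Attach person 3rd person -tat → fifewigatat.
Apply vowel harmony: fifewigatat → fifewigetet.
Nasal assimilation: no change.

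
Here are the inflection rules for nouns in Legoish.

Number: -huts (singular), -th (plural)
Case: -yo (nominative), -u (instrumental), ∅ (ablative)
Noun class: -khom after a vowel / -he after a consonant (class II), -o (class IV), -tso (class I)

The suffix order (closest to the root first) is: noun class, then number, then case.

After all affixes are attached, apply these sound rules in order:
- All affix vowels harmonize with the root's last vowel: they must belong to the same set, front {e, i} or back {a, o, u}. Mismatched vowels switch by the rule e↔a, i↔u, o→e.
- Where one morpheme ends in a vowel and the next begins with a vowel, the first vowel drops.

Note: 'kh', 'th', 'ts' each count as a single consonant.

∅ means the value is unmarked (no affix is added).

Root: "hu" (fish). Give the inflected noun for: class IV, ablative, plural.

hoth

Attach noun class class IV -o → huo.
Attach number plural -th → huoth.
case = ablative: zero marking, form stays huoth.
Vowel harmony: no change.
Apply vowel deletion: huoth → hoth.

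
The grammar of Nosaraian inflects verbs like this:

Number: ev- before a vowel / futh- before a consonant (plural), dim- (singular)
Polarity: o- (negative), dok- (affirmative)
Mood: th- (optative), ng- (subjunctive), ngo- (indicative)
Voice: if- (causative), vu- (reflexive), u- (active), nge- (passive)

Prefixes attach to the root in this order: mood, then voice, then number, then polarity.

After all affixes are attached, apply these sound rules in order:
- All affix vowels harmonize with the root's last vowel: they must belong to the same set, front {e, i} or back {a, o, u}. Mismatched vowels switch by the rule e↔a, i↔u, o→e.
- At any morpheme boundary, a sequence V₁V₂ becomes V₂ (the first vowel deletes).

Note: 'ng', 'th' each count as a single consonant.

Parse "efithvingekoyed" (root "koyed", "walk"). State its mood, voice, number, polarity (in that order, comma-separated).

Segment: o-futh-vu-ngo-koyed.
mood: ngo- → indicative.
voice: vu- → reflexive.
number: ev/futh- → plural.
polarity: o- → negative.

indicative, reflexive, plural, negative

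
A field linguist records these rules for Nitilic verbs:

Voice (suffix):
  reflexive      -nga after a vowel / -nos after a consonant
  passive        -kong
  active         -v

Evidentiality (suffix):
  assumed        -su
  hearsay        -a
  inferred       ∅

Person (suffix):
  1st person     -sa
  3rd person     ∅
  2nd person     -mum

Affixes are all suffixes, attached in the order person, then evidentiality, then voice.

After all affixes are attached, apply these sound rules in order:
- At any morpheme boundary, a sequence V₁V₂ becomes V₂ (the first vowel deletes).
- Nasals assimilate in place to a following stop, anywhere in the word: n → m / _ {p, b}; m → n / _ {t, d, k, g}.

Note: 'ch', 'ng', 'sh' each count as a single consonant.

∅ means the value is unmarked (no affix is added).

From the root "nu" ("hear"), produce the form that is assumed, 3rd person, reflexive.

person = 3rd person: zero marking, form stays nu.
Attach evidentiality assumed -su → nusu.
Attach voice reflexive -nga (after vowel 'u') → nusunga.
Vowel deletion: no change.
Nasal assimilation: no change.

nusunga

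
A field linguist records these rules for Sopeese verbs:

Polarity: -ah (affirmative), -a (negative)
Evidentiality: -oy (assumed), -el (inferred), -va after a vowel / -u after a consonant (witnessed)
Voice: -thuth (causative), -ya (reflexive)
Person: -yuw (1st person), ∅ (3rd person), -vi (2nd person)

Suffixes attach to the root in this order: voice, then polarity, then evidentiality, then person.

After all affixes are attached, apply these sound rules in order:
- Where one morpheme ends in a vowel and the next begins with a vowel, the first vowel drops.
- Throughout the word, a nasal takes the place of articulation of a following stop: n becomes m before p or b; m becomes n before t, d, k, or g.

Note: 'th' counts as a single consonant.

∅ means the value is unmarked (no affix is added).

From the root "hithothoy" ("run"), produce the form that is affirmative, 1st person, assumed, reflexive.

Attach voice reflexive -ya → hithothoyya.
Attach polarity affirmative -ah → hithothoyyaah.
Attach evidentiality assumed -oy → hithothoyyaahoy.
Attach person 1st person -yuw → hithothoyyaahoyyuw.
Apply vowel deletion: hithothoyyaahoyyuw → hithothoyyahoyyuw.
Nasal assimilation: no change.

hithothoyyahoyyuw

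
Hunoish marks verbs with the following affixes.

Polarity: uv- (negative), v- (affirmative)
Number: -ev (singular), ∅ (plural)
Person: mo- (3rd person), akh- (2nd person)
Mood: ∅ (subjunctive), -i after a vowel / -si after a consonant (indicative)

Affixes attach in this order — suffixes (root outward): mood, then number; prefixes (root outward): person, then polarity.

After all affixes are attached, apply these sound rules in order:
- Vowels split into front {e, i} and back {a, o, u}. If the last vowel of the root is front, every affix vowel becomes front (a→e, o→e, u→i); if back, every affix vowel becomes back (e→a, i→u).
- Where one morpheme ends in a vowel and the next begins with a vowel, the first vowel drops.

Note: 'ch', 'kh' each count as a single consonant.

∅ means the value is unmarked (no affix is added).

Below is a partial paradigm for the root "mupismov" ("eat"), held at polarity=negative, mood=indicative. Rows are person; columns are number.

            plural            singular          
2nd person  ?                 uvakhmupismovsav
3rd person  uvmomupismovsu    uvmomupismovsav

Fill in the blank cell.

Attach person 2nd person akh- → akhmupismov.
Attach polarity negative uv- → uvakhmupismov.
Attach mood indicative -si (after consonant 'v') → uvakhmupismovsi.
number = plural: zero marking, form stays uvakhmupismovsi.
Apply vowel harmony: uvakhmupismovsi → uvakhmupismovsu.
Vowel deletion: no change.

uvakhmupismovsu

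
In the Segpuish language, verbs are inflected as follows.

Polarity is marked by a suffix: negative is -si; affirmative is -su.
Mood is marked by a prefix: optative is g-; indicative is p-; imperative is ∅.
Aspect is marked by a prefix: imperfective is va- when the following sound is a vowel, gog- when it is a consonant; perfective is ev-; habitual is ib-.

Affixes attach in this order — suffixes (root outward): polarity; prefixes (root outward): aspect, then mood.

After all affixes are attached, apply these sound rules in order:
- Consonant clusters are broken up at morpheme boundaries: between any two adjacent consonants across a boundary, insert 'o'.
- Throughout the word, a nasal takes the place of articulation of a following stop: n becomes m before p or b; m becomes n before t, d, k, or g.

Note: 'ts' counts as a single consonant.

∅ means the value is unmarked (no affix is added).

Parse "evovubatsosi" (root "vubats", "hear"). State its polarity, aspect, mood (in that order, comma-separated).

negative, perfective, imperative

Segment: ev-vubats-si.
polarity: -si → negative.
aspect: ev- → perfective.
mood: ∅ → imperative.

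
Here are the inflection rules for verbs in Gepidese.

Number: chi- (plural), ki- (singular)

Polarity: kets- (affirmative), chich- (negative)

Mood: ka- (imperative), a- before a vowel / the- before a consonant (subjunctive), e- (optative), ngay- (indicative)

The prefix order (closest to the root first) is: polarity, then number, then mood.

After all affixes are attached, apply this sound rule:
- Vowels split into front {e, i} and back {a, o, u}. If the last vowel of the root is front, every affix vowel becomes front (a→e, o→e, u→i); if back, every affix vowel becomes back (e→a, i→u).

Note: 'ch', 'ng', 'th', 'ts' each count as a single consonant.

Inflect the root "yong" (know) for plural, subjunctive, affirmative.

Attach polarity affirmative kets- → ketsyong.
Attach number plural chi- → chiketsyong.
Attach mood subjunctive the- (before consonant 'ch') → thechiketsyong.
Apply vowel harmony: thechiketsyong → thachukatsyong.

thachukatsyong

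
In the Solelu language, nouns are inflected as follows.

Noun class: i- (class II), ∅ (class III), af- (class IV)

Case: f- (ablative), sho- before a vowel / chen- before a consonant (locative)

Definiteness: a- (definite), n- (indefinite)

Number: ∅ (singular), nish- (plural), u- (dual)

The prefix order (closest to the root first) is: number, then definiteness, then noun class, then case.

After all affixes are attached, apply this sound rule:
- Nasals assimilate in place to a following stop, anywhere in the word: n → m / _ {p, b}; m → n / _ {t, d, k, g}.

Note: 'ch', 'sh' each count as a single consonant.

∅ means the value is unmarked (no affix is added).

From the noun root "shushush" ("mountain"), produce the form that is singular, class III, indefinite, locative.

number = singular: zero marking, form stays shushush.
Attach definiteness indefinite n- → nshushush.
noun class = class III: zero marking, form stays nshushush.
Attach case locative chen- (before consonant 'n') → chennshushush.
Nasal assimilation: no change.

chennshushush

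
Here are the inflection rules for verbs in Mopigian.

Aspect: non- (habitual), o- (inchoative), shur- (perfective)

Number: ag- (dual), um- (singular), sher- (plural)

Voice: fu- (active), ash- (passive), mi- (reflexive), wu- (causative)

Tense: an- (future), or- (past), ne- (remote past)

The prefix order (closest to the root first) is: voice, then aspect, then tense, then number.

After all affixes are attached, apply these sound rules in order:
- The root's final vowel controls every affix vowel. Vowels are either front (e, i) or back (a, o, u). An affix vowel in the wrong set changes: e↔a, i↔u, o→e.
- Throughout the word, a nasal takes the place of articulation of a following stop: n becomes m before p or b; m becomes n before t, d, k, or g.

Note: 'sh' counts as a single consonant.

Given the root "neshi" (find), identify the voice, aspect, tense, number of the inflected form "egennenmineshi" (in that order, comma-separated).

Segment: ag-an-non-mi-neshi.
voice: mi- → reflexive.
aspect: non- → habitual.
tense: an- → future.
number: ag- → dual.

reflexive, habitual, future, dual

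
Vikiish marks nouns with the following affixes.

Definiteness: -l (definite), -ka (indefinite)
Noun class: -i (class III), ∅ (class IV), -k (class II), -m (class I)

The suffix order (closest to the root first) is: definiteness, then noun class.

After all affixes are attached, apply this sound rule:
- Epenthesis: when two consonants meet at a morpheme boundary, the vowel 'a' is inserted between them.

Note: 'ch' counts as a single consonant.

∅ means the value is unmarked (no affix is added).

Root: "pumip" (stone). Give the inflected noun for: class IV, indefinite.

Attach definiteness indefinite -ka → pumipka.
noun class = class IV: zero marking, form stays pumipka.
Apply epenthesis: pumipka → pumipaka.

pumipaka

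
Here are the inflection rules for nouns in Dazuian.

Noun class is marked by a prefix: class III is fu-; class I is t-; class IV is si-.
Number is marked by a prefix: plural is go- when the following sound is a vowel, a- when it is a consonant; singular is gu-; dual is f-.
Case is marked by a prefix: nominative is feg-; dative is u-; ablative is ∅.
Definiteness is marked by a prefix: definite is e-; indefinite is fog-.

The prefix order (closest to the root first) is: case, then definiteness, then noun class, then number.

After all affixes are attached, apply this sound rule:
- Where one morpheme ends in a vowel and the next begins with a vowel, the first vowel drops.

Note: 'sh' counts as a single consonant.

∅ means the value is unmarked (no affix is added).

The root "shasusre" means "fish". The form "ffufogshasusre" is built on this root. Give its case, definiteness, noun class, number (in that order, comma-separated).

ablative, indefinite, class III, dual

Segment: f-fu-fog-shasusre.
case: ∅ → ablative.
definiteness: fog- → indefinite.
noun class: fu- → class III.
number: f- → dual.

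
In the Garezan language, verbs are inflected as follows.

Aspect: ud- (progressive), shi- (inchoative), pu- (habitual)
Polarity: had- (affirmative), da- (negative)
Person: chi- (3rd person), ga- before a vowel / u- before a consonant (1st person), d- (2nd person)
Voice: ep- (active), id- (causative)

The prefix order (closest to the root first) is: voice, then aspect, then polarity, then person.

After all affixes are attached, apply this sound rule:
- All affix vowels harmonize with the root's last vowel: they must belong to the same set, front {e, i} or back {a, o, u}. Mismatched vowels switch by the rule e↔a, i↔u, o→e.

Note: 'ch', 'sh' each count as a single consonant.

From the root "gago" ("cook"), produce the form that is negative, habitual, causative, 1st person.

Attach voice causative id- → idgago.
Attach aspect habitual pu- → puidgago.
Attach polarity negative da- → dapuidgago.
Attach person 1st person u- (before consonant 'd') → udapuidgago.
Apply vowel harmony: udapuidgago → udapuudgago.

udapuudgago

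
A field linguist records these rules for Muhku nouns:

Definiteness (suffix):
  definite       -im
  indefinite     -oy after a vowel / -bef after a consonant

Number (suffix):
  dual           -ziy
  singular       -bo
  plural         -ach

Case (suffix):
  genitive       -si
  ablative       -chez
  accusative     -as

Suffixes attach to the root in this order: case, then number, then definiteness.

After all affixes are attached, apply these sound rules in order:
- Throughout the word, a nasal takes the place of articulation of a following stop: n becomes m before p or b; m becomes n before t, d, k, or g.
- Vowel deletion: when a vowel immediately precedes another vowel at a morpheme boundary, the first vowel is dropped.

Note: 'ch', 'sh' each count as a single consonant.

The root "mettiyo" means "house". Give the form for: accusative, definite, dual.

Attach case accusative -as → mettiyoas.
Attach number dual -ziy → mettiyoasziy.
Attach definiteness definite -im → mettiyoasziyim.
Nasal assimilation: no change.
Apply vowel deletion: mettiyoasziyim → mettiyasziyim.

mettiyasziyim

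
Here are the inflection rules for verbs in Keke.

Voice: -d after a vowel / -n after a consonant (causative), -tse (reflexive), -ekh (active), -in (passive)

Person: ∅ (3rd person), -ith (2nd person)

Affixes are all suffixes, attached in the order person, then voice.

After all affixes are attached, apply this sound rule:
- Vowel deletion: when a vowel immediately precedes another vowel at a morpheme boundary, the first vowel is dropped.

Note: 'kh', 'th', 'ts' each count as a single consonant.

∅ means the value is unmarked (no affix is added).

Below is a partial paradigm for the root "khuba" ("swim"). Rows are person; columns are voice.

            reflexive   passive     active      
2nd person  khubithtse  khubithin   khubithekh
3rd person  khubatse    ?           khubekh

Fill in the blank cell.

person = 3rd person: zero marking, form stays khuba.
Attach voice passive -in → khubain.
Apply vowel deletion: khubain → khubin.

khubin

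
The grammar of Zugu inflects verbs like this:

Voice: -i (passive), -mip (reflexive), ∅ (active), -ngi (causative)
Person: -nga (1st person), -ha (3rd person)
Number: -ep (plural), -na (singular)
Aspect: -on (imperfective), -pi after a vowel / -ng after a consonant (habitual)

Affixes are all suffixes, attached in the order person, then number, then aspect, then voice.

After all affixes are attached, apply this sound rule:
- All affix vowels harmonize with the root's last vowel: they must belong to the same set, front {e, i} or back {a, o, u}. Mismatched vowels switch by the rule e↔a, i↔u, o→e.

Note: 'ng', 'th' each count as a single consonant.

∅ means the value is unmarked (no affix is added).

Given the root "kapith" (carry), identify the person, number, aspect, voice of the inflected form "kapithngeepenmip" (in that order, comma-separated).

1st person, plural, imperfective, reflexive

Segment: kapith-nga-ep-on-mip.
person: -nga → 1st person.
number: -ep → plural.
aspect: -on → imperfective.
voice: -mip → reflexive.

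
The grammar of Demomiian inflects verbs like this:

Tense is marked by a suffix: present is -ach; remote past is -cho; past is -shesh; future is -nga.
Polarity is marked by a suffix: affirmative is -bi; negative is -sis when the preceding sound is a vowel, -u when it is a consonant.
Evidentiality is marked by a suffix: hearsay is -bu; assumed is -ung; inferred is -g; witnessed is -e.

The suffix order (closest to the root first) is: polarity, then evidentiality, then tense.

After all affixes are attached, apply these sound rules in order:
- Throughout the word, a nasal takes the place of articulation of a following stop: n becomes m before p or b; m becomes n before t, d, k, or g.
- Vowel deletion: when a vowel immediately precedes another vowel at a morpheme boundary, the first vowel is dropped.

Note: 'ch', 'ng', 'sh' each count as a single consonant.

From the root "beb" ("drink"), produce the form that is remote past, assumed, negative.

Attach polarity negative -u (after consonant 'b') → bebu.
Attach evidentiality assumed -ung → bebuung.
Attach tense remote past -cho → bebuungcho.
Nasal assimilation: no change.
Apply vowel deletion: bebuungcho → bebungcho.

bebungcho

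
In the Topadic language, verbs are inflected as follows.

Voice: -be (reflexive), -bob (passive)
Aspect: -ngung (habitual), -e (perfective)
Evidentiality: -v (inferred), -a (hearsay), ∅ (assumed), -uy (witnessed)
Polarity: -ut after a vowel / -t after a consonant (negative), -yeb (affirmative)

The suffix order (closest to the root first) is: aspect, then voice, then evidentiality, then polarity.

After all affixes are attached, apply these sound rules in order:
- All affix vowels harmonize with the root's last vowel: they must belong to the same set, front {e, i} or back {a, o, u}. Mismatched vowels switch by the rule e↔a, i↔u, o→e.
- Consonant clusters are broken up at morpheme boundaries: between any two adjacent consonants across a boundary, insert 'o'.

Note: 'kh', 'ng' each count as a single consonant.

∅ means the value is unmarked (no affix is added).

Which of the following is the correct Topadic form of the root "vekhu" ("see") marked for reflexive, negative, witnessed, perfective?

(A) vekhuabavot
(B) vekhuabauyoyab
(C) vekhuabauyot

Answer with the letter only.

C

Attach aspect perfective -e → vekhue.
Attach voice reflexive -be → vekhuebe.
Attach evidentiality witnessed -uy → vekhuebeuy.
Attach polarity negative -t (after consonant 'y') → vekhuebeuyt.
Apply vowel harmony: vekhuebeuyt → vekhuabauyt.
Apply epenthesis: vekhuabauyt → vekhuabauyot.
So the correct form is vekhuabauyot, option (C).
(A) vekhuabavot is wrong: it uses inferred instead of witnessed for evidentiality.
(B) vekhuabauyoyab is wrong: it uses affirmative instead of negative for polarity.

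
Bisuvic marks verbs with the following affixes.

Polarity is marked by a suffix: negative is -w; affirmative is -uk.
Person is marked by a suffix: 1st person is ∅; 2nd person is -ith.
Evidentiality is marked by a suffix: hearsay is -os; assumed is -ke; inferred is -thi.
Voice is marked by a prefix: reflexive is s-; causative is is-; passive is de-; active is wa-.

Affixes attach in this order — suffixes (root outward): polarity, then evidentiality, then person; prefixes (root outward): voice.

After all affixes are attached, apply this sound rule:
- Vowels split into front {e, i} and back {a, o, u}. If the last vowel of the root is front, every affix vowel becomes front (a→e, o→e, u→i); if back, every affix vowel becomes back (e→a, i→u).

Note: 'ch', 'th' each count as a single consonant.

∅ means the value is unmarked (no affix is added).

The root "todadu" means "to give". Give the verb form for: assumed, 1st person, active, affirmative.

watodaduukka

Attach polarity affirmative -uk → todaduuk.
Attach evidentiality assumed -ke → todaduukke.
person = 1st person: zero marking, form stays todaduukke.
Attach voice active wa- → watodaduukke.
Apply vowel harmony: watodaduukke → watodaduukka.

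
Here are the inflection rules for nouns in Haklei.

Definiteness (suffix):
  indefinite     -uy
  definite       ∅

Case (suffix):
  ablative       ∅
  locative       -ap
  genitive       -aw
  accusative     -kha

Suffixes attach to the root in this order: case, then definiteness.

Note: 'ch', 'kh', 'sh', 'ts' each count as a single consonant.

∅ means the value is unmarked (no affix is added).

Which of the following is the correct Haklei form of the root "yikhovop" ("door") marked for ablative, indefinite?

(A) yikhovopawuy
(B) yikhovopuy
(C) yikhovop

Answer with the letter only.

B

case = ablative: zero marking, form stays yikhovop.
Attach definiteness indefinite -uy → yikhovopuy.
So the correct form is yikhovopuy, option (B).
(A) yikhovopawuy is wrong: it uses genitive instead of ablative for case.
(C) yikhovop is wrong: it uses definite instead of indefinite for definiteness.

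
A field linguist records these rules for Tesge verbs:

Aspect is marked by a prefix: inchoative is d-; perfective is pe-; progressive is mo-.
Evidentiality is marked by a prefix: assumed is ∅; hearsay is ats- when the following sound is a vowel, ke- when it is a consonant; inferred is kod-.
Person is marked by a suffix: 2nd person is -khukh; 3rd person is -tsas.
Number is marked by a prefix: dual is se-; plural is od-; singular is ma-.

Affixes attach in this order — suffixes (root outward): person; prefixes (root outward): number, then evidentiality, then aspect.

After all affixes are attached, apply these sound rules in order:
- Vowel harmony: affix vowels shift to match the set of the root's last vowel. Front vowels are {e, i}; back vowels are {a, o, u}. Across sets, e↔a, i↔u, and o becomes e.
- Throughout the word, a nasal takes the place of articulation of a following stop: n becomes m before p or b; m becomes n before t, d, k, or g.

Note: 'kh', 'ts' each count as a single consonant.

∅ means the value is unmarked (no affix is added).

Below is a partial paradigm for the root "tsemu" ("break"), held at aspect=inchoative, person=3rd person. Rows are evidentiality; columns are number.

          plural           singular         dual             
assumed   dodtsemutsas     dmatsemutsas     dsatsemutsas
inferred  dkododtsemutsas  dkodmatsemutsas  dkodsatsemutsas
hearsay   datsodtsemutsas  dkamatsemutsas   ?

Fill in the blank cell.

Attach number dual se- → setsemu.
Attach evidentiality hearsay ke- (before consonant 's') → kesetsemu.
Attach aspect inchoative d- → dkesetsemu.
Attach person 3rd person -tsas → dkesetsemutsas.
Apply vowel harmony: dkesetsemutsas → dkasatsemutsas.
Nasal assimilation: no change.

dkasatsemutsas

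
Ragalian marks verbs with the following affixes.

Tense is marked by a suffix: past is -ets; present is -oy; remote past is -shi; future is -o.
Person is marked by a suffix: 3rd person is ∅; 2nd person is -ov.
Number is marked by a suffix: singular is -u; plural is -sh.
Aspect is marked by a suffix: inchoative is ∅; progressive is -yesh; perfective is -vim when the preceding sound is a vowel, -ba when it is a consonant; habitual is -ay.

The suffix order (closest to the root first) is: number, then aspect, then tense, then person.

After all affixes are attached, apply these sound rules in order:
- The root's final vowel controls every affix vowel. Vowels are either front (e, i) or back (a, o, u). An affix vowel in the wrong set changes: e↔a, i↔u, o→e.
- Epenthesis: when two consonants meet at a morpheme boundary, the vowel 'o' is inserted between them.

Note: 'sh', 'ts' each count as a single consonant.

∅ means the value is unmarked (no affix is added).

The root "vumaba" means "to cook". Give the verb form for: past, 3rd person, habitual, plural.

Attach number plural -sh → vumabash.
Attach aspect habitual -ay → vumabashay.
Attach tense past -ets → vumabashayets.
person = 3rd person: zero marking, form stays vumabashayets.
Apply vowel harmony: vumabashayets → vumabashayats.
Epenthesis: no change.

vumabashayats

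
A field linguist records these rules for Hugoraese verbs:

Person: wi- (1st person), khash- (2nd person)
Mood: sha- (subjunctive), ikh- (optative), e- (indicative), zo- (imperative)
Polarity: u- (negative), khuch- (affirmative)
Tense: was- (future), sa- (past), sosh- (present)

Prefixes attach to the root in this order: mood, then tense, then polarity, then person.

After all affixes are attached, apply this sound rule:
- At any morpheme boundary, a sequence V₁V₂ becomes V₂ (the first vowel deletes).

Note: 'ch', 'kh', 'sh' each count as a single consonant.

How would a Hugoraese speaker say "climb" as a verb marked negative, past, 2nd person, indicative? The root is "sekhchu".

Attach mood indicative e- → esekhchu.
Attach tense past sa- → saesekhchu.
Attach polarity negative u- → usaesekhchu.
Attach person 2nd person khash- → khashusaesekhchu.
Apply vowel deletion: khashusaesekhchu → khashusesekhchu.

khashusesekhchu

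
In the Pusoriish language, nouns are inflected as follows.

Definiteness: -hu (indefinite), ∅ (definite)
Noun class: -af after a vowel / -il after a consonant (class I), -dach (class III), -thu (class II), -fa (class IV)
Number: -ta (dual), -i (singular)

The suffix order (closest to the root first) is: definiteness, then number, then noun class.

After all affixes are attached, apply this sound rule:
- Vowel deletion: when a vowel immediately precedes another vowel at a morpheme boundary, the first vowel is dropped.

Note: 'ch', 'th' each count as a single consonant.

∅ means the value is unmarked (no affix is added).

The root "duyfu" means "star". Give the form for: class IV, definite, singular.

definiteness = definite: zero marking, form stays duyfu.
Attach number singular -i → duyfui.
Attach noun class class IV -fa → duyfuifa.
Apply vowel deletion: duyfuifa → duyfifa.

duyfifa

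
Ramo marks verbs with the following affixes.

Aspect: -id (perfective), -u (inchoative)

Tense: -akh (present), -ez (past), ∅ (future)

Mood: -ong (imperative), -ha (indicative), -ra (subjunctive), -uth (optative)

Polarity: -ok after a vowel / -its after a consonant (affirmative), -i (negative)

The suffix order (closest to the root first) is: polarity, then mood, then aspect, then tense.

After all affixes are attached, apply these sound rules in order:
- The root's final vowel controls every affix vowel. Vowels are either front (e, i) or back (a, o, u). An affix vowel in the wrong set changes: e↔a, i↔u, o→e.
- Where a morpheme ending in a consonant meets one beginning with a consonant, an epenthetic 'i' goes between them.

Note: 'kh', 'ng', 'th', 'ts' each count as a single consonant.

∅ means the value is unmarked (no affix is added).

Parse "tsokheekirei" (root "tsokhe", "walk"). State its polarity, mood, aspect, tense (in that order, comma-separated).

affirmative, subjunctive, inchoative, future

Segment: tsokhe-ok-ra-u.
polarity: -ok/its → affirmative.
mood: -ra → subjunctive.
aspect: -u → inchoative.
tense: ∅ → future.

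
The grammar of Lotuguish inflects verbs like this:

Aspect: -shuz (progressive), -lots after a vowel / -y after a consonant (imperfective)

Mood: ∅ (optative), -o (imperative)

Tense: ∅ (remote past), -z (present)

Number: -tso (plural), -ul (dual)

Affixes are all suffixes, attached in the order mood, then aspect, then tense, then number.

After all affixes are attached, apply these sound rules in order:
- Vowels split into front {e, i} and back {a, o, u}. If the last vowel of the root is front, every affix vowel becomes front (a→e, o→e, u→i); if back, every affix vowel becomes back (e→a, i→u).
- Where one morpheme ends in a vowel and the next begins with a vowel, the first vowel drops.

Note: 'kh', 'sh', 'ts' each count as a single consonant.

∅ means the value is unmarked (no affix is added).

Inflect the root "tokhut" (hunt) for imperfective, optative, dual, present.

mood = optative: zero marking, form stays tokhut.
Attach aspect imperfective -y (after consonant 't') → tokhuty.
Attach tense present -z → tokhutyz.
Attach number dual -ul → tokhutyzul.
Vowel harmony: no change.
Vowel deletion: no change.

tokhutyzul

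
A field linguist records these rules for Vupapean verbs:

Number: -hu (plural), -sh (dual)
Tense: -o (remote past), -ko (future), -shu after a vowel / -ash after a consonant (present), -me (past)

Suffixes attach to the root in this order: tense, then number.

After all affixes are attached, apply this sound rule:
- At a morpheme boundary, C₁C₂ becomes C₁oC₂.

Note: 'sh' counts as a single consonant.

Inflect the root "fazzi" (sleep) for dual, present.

fazzishush

Attach tense present -shu (after vowel 'i') → fazzishu.
Attach number dual -sh → fazzishush.
Epenthesis: no change.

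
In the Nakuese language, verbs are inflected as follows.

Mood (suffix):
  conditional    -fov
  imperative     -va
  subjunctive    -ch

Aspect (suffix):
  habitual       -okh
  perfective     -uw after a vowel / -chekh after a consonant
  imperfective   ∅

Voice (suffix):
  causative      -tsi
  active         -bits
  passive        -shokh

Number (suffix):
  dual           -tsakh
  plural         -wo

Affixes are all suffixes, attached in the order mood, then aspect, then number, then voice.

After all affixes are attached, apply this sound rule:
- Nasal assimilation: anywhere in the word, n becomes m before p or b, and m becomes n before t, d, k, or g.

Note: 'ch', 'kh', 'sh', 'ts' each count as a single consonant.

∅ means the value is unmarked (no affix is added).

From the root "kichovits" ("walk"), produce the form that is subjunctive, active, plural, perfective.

Attach mood subjunctive -ch → kichovitsch.
Attach aspect perfective -chekh (after consonant 'ch') → kichovitschchekh.
Attach number plural -wo → kichovitschchekhwo.
Attach voice active -bits → kichovitschchekhwobits.
Nasal assimilation: no change.

kichovitschchekhwobits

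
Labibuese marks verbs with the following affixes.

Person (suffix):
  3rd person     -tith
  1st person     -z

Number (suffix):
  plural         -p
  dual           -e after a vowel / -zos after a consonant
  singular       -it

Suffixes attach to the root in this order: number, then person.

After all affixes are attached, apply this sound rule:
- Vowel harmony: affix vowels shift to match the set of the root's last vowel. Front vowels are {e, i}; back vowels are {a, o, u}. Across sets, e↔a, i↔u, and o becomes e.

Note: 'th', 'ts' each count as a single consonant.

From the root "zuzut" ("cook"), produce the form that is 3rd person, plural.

Attach number plural -p → zuzutp.
Attach person 3rd person -tith → zuzutptith.
Apply vowel harmony: zuzutptith → zuzutptuth.

zuzutptuth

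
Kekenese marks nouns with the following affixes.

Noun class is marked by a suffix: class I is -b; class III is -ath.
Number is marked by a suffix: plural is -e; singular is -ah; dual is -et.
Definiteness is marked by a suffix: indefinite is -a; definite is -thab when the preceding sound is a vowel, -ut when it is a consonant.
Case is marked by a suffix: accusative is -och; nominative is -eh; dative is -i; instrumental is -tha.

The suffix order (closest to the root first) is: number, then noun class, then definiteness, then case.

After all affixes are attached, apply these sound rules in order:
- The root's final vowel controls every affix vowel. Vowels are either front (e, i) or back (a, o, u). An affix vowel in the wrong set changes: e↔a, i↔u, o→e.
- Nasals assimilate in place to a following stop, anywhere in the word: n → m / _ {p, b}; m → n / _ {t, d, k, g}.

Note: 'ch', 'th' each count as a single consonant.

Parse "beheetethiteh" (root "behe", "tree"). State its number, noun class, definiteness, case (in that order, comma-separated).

Segment: behe-et-ath-ut-eh.
number: -et → dual.
noun class: -ath → class III.
definiteness: -thab/ut → definite.
case: -eh → nominative.

dual, class III, definite, nominative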